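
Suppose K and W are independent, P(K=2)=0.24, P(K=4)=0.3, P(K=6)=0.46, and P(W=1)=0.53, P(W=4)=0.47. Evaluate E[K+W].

E[K+W] = Σ_k Σ_w (k+w) · P(K=k)P(W=w)
 = 3·0.1272 + 6·0.1128 + 5·0.159 + 8·0.141 + 7·0.2438 + 10·0.2162
 = 0.3816 + 0.6768 + 0.795 + 1.128 + 1.7066 + 2.162
 = 6.85

6.85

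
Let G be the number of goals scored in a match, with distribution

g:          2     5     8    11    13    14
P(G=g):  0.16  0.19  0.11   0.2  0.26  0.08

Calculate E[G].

8.85

E[G] = Σ g·P(G=g)
 = 2·0.16 + 5·0.19 + 8·0.11 + 11·0.2 + 13·0.26 + 14·0.08
 = 0.32 + 0.95 + 0.88 + 2.2 + 3.38 + 1.12
 = 8.85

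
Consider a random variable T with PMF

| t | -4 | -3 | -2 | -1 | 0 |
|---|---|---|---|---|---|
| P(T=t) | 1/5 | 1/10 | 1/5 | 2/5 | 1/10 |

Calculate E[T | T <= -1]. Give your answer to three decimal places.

P(T <= -1) = 1/5 + 1/10 + 1/5 + 2/5 = 9/10.
E[T | T <= -1] = [(-4)·1/5 + (-3)·1/10 + (-2)·1/5 + (-1)·2/5] / (9/10)
 = -19/10 / (9/10)
 = -19/9

-2.111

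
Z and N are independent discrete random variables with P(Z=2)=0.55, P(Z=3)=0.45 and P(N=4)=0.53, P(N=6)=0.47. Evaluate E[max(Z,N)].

E[max(Z,N)] = Σ_z Σ_n max(z,n) · P(Z=z)P(N=n)
 = 4·0.2915 + 6·0.2585 + 4·0.2385 + 6·0.2115
 = 1.166 + 1.551 + 0.954 + 1.269
 = 4.94

4.94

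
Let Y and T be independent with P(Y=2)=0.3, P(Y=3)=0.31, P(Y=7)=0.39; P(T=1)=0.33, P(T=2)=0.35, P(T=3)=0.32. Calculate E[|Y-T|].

E[|Y-T|] = Σ_y Σ_t |y-t| · P(Y=y)P(T=t)
 = 1·0.099 + 0·0.105 + 1·0.096 + 2·0.1023 + 1·0.1085 + 0·0.0992 + 6·0.1287 + 5·0.1365 + 4·0.1248
 = 0.099 + 0 + 0.096 + 0.2046 + 0.1085 + 0 + 0.7722 + 0.6825 + 0.4992
 = 2.462

2.462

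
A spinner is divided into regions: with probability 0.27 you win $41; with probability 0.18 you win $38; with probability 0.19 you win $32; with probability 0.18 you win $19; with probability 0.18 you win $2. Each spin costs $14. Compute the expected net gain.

13.77

E[payout] = 41·0.27 + 38·0.18 + 32·0.19 + 19·0.18 + 2·0.18
 = 11.07 + 6.84 + 6.08 + 3.42 + 0.36
 = 27.77
Net = 27.77 - 14 = 13.77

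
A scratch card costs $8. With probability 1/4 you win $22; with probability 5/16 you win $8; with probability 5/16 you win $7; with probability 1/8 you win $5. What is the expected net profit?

E[payout] = 22·1/4 + 8·5/16 + 7·5/16 + 5·1/8
 = 11/2 + 5/2 + 35/16 + 5/8
 = 173/16
Net = 173/16 - 8 = 45/16

2.8125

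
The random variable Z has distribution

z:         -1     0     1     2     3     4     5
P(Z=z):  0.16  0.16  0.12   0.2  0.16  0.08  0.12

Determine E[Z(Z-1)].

E[Z(Z-1)] = Σ z(z-1)·P(Z=z)
 = 2·0.16 + 0·0.16 + 0·0.12 + 2·0.2 + 6·0.16 + 12·0.08 + 20·0.12
 = 0.32 + 0 + 0 + 0.4 + 0.96 + 0.96 + 2.4
 = 5.04

5.04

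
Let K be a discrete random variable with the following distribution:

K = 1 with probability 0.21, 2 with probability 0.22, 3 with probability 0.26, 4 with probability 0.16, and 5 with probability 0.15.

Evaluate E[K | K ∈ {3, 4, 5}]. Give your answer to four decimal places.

3.8070

P(K ∈ {3, 4, 5}) = 0.26 + 0.16 + 0.15 = 0.57.
E[K | K ∈ {3, 4, 5}] = [3·0.26 + 4·0.16 + 5·0.15] / 0.57
 = 2.17 / 0.57
 = 217/57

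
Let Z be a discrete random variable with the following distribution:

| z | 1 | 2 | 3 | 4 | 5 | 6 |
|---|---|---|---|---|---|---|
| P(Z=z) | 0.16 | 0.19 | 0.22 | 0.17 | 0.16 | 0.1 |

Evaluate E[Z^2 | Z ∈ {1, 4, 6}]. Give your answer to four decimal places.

P(Z ∈ {1, 4, 6}) = 0.16 + 0.17 + 0.1 = 0.43.
E[Z^2 | Z ∈ {1, 4, 6}] = [1·0.16 + 16·0.17 + 36·0.1] / 0.43
 = 6.48 / 0.43
 = 648/43

15.0698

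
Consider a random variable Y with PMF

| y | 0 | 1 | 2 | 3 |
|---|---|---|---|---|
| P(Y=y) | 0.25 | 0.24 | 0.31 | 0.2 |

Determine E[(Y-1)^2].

1.36

E[(Y-1)^2] = Σ (y-1)^2·P(Y=y)
 = 1·0.25 + 0·0.24 + 1·0.31 + 4·0.2
 = 0.25 + 0 + 0.31 + 0.8
 = 1.36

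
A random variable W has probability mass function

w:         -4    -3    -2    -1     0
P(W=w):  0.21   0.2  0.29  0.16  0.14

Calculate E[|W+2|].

1.06

E[|W+2|] = Σ |w+2|·P(W=w)
 = 2·0.21 + 1·0.2 + 0·0.29 + 1·0.16 + 2·0.14
 = 0.42 + 0.2 + 0 + 0.16 + 0.28
 = 1.06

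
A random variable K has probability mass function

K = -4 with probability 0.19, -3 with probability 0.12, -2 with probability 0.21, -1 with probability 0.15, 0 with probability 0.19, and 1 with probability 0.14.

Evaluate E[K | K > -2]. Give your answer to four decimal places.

P(K > -2) = 0.15 + 0.19 + 0.14 = 0.48.
E[K | K > -2] = [(-1)·0.15 + 0·0.19 + 1·0.14] / 0.48
 = -0.01 / 0.48
 = -1/48

-0.0208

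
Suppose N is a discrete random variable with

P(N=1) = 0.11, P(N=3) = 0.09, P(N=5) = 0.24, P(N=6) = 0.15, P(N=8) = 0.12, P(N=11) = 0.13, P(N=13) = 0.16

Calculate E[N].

6.95

E[N] = Σ n·P(N=n)
 = 1·0.11 + 3·0.09 + 5·0.24 + 6·0.15 + 8·0.12 + 11·0.13 + 13·0.16
 = 0.11 + 0.27 + 1.2 + 0.9 + 0.96 + 1.43 + 2.08
 = 6.95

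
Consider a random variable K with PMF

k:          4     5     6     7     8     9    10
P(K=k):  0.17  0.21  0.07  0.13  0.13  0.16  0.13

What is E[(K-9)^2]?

E[(K-9)^2] = Σ (k-9)^2·P(K=k)
 = 25·0.17 + 16·0.21 + 9·0.07 + 4·0.13 + 1·0.13 + 0·0.16 + 1·0.13
 = 4.25 + 3.36 + 0.63 + 0.52 + 0.13 + 0 + 0.13
 = 9.02

9.02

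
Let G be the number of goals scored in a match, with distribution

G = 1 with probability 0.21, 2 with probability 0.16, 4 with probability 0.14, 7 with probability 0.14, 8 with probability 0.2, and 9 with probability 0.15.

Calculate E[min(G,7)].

E[min(G,7)] = Σ min(g,7)·P(G=g)
 = 1·0.21 + 2·0.16 + 4·0.14 + 7·0.14 + 7·0.2 + 7·0.15
 = 0.21 + 0.32 + 0.56 + 0.98 + 1.4 + 1.05
 = 4.52

4.52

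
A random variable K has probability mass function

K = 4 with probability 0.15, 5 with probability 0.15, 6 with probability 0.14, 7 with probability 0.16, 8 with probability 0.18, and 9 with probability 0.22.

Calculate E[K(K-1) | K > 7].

P(K > 7) = 0.18 + 0.22 = 0.4.
E[K(K-1) | K > 7] = [56·0.18 + 72·0.22] / 0.4
 = 25.92 / 0.4
 = 324/5

64.8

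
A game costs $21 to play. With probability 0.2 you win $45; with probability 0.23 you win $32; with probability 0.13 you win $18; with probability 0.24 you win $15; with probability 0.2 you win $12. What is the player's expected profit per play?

3.7

E[payout] = 45·0.2 + 32·0.23 + 18·0.13 + 15·0.24 + 12·0.2
 = 9 + 7.36 + 2.34 + 3.6 + 2.4
 = 24.7
Net = 24.7 - 21 = 3.7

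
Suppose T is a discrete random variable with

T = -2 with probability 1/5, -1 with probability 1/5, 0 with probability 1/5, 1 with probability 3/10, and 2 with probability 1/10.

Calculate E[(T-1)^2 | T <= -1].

P(T <= -1) = 1/5 + 1/5 = 2/5.
E[(T-1)^2 | T <= -1] = [9·1/5 + 4·1/5] / (2/5)
 = 13/5 / (2/5)
 = 13/2

6.5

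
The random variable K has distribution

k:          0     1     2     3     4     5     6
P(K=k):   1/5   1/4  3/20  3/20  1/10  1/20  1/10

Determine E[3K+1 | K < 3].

P(K < 3) = 1/5 + 1/4 + 3/20 = 3/5.
E[3K+1 | K < 3] = [1·1/5 + 4·1/4 + 7·3/20] / (3/5)
 = 9/4 / (3/5)
 = 15/4

3.75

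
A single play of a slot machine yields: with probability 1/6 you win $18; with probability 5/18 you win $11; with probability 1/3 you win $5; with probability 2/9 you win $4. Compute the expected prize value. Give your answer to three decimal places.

E[payout] = 18·1/6 + 11·5/18 + 5·1/3 + 4·2/9
 = 3 + 55/18 + 5/3 + 8/9
 = 155/18

8.611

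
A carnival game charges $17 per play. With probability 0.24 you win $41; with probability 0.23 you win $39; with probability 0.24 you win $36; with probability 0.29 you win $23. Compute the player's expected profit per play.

17.12

E[payout] = 41·0.24 + 39·0.23 + 36·0.24 + 23·0.29
 = 9.84 + 8.97 + 8.64 + 6.67
 = 34.12
Net = 34.12 - 17 = 17.12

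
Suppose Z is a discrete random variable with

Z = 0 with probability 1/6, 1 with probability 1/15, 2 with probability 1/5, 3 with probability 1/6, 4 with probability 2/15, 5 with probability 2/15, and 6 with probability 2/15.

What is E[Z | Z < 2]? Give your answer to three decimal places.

P(Z < 2) = 1/6 + 1/15 = 7/30.
E[Z | Z < 2] = [0·1/6 + 1·1/15] / (7/30)
 = 1/15 / (7/30)
 = 2/7

0.286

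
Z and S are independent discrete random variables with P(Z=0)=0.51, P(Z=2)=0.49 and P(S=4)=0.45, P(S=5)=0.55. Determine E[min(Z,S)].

0.98

E[min(Z,S)] = Σ_z Σ_s min(z,s) · P(Z=z)P(S=s)
 = 0·0.2295 + 0·0.2805 + 2·0.2205 + 2·0.2695
 = 0 + 0 + 0.441 + 0.539
 = 0.98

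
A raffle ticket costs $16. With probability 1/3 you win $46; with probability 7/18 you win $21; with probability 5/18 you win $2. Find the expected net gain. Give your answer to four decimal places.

8.0556

E[payout] = 46·1/3 + 21·7/18 + 2·5/18
 = 46/3 + 49/6 + 5/9
 = 433/18
Net = 433/18 - 16 = 145/18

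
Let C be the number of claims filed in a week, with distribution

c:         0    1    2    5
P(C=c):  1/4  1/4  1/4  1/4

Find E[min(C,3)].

E[min(C,3)] = Σ min(c,3)·P(C=c)
 = 0·1/4 + 1·1/4 + 2·1/4 + 3·1/4
 = 0 + 1/4 + 1/2 + 3/4
 = 3/2

1.5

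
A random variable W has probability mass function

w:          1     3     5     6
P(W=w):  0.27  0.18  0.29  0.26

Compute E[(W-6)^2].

8.66

E[(W-6)^2] = Σ (w-6)^2·P(W=w)
 = 25·0.27 + 9·0.18 + 1·0.29 + 0·0.26
 = 6.75 + 1.62 + 0.29 + 0
 = 8.66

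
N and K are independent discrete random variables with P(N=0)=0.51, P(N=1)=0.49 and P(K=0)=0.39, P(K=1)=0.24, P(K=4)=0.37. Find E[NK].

E[NK] = Σ_n Σ_k nk · P(N=n)P(K=k)
 = 0·0.1989 + 0·0.1224 + 0·0.1887 + 0·0.1911 + 1·0.1176 + 4·0.1813
 = 0 + 0 + 0 + 0 + 0.1176 + 0.7252
 = 0.8428

0.8428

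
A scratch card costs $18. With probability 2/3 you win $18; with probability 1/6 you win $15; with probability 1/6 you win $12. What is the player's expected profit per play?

-1.5

E[payout] = 18·2/3 + 15·1/6 + 12·1/6
 = 12 + 5/2 + 2
 = 33/2
Net = 33/2 - 18 = -3/2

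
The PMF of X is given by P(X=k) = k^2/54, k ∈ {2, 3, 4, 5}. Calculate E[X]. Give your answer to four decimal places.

E[X] = Σ x·P(X=x)
 = 2·2/27 + 3·1/6 + 4·8/27 + 5·25/54
 = 4/27 + 1/2 + 32/27 + 125/54
 = 112/27

4.1481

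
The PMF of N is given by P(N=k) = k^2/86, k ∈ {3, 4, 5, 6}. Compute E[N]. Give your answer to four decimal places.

5.0233

E[N] = Σ n·P(N=n)
 = 3·9/86 + 4·8/43 + 5·25/86 + 6·18/43
 = 27/86 + 32/43 + 125/86 + 108/43
 = 216/43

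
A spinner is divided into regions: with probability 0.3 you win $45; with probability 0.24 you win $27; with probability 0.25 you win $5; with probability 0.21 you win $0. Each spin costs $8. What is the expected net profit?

13.23

E[payout] = 45·0.3 + 27·0.24 + 5·0.25 + 0·0.21
 = 13.5 + 6.48 + 1.25 + 0
 = 21.23
Net = 21.23 - 8 = 13.23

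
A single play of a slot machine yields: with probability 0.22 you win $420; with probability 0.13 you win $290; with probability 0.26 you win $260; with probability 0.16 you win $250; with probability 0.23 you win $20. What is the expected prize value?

242.3

E[payout] = 420·0.22 + 290·0.13 + 260·0.26 + 250·0.16 + 20·0.23
 = 92.4 + 37.7 + 67.6 + 40 + 4.6
 = 242.3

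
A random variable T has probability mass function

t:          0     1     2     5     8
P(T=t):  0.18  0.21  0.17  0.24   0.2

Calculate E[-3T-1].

E[-3T-1] = Σ (-3t-1)·P(T=t)
 = (-1)·0.18 + (-4)·0.21 + (-7)·0.17 + (-16)·0.24 + (-25)·0.2
 = (-0.18) + (-0.84) + (-1.19) + (-3.84) + (-5)
 = -11.05

-11.05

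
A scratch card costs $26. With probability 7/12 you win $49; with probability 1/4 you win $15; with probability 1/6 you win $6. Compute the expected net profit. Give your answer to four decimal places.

7.3333

E[payout] = 49·7/12 + 15·1/4 + 6·1/6
 = 343/12 + 15/4 + 1
 = 100/3
Net = 100/3 - 26 = 22/3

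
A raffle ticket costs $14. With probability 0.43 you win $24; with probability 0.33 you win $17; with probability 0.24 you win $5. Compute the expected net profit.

E[payout] = 24·0.43 + 17·0.33 + 5·0.24
 = 10.32 + 5.61 + 1.2
 = 17.13
Net = 17.13 - 14 = 3.13

3.13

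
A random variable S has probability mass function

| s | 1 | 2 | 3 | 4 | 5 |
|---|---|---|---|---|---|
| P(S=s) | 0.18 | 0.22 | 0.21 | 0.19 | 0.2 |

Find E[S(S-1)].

E[S(S-1)] = Σ s(s-1)·P(S=s)
 = 0·0.18 + 2·0.22 + 6·0.21 + 12·0.19 + 20·0.2
 = 0 + 0.44 + 1.26 + 2.28 + 4
 = 7.98

7.98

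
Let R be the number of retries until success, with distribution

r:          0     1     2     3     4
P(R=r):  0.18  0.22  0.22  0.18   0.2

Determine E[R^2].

E[R^2] = Σ r^2·P(R=r)
 = 0·0.18 + 1·0.22 + 4·0.22 + 9·0.18 + 16·0.2
 = 0 + 0.22 + 0.88 + 1.62 + 3.2
 = 5.92

5.92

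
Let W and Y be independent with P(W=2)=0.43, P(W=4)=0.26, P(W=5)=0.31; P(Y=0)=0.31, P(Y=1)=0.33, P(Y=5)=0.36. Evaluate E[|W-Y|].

2.436

E[|W-Y|] = Σ_w Σ_y |w-y| · P(W=w)P(Y=y)
 = 2·0.1333 + 1·0.1419 + 3·0.1548 + 4·0.0806 + 3·0.0858 + 1·0.0936 + 5·0.0961 + 4·0.1023 + 0·0.1116
 = 0.2666 + 0.1419 + 0.4644 + 0.3224 + 0.2574 + 0.0936 + 0.4805 + 0.4092 + 0
 = 2.436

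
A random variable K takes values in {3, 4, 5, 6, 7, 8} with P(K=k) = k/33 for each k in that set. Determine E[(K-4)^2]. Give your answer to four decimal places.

6.7576

E[(K-4)^2] = Σ (k-4)^2·P(K=k)
 = 1·1/11 + 0·4/33 + 1·5/33 + 4·2/11 + 9·7/33 + 16·8/33
 = 1/11 + 0 + 5/33 + 8/11 + 21/11 + 128/33
 = 223/33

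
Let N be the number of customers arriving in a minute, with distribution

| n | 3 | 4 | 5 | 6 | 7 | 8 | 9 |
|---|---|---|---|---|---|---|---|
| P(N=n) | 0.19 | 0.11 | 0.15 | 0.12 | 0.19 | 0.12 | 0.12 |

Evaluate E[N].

5.85

E[N] = Σ n·P(N=n)
 = 3·0.19 + 4·0.11 + 5·0.15 + 6·0.12 + 7·0.19 + 8·0.12 + 9·0.12
 = 0.57 + 0.44 + 0.75 + 0.72 + 1.33 + 0.96 + 1.08
 = 5.85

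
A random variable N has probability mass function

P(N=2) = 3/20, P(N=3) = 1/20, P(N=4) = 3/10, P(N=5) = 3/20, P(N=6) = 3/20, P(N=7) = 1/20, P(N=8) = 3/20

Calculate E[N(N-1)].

E[N(N-1)] = Σ n(n-1)·P(N=n)
 = 2·3/20 + 6·1/20 + 12·3/10 + 20·3/20 + 30·3/20 + 42·1/20 + 56·3/20
 = 3/10 + 3/10 + 18/5 + 3 + 9/2 + 21/10 + 42/5
 = 111/5

22.2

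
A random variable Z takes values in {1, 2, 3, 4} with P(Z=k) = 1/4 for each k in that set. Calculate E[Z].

E[Z] = Σ z·P(Z=z)
 = 1·1/4 + 2·1/4 + 3·1/4 + 4·1/4
 = 1/4 + 1/2 + 3/4 + 1
 = 5/2

2.5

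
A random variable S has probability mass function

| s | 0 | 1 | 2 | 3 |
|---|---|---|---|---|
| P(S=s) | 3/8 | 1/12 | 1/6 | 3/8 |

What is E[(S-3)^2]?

E[(S-3)^2] = Σ (s-3)^2·P(S=s)
 = 9·3/8 + 4·1/12 + 1·1/6 + 0·3/8
 = 27/8 + 1/3 + 1/6 + 0
 = 31/8

3.875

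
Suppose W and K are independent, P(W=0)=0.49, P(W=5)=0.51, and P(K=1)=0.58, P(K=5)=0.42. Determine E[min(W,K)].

E[min(W,K)] = Σ_w Σ_k min(w,k) · P(W=w)P(K=k)
 = 0·0.2842 + 0·0.2058 + 1·0.2958 + 5·0.2142
 = 0 + 0 + 0.2958 + 1.071
 = 1.3668

1.3668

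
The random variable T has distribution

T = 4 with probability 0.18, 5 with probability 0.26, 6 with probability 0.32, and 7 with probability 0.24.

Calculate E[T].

E[T] = Σ t·P(T=t)
 = 4·0.18 + 5·0.26 + 6·0.32 + 7·0.24
 = 0.72 + 1.3 + 1.92 + 1.68
 = 5.62

5.62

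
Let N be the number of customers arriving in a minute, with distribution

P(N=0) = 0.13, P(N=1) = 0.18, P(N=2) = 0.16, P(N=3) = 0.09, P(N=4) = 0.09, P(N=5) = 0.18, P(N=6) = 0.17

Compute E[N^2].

13.69

E[N^2] = Σ n^2·P(N=n)
 = 0·0.13 + 1·0.18 + 4·0.16 + 9·0.09 + 16·0.09 + 25·0.18 + 36·0.17
 = 0 + 0.18 + 0.64 + 0.81 + 1.44 + 4.5 + 6.12
 = 13.69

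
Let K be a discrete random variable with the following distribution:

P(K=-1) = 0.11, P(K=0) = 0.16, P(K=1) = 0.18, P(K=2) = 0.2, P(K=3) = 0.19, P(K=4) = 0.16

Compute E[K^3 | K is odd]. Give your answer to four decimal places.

P(K is odd) = 0.11 + 0.18 + 0.19 = 0.48.
E[K^3 | K is odd] = [(-1)·0.11 + 1·0.18 + 27·0.19] / 0.48
 = 5.2 / 0.48
 = 65/6

10.8333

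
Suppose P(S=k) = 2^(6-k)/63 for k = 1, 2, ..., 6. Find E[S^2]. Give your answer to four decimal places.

E[S^2] = Σ s^2·P(S=s)
 = 1·32/63 + 4·16/63 + 9·8/63 + 16·4/63 + 25·2/63 + 36·1/63
 = 32/63 + 64/63 + 8/7 + 64/63 + 50/63 + 4/7
 = 106/21

5.0476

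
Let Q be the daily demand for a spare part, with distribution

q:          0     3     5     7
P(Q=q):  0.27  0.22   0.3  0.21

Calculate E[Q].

E[Q] = Σ q·P(Q=q)
 = 0·0.27 + 3·0.22 + 5·0.3 + 7·0.21
 = 0 + 0.66 + 1.5 + 1.47
 = 3.63

3.63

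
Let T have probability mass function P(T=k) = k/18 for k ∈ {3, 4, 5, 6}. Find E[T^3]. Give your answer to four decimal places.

125.4444

E[T^3] = Σ t^3·P(T=t)
 = 27·1/6 + 64·2/9 + 125·5/18 + 216·1/3
 = 9/2 + 128/9 + 625/18 + 72
 = 1129/9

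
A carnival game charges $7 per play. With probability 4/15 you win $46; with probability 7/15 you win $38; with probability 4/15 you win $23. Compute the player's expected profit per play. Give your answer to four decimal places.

E[payout] = 46·4/15 + 38·7/15 + 23·4/15
 = 184/15 + 266/15 + 92/15
 = 542/15
Net = 542/15 - 7 = 437/15

29.1333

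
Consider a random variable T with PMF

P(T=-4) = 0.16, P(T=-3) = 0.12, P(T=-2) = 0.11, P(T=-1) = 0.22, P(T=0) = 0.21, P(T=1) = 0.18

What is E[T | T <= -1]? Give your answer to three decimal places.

-2.361

P(T <= -1) = 0.16 + 0.12 + 0.11 + 0.22 = 0.61.
E[T | T <= -1] = [(-4)·0.16 + (-3)·0.12 + (-2)·0.11 + (-1)·0.22] / 0.61
 = -1.44 / 0.61
 = -144/61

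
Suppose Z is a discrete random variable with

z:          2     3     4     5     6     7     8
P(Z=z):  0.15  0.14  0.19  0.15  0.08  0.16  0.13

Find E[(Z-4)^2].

E[(Z-4)^2] = Σ (z-4)^2·P(Z=z)
 = 4·0.15 + 1·0.14 + 0·0.19 + 1·0.15 + 4·0.08 + 9·0.16 + 16·0.13
 = 0.6 + 0.14 + 0 + 0.15 + 0.32 + 1.44 + 2.08
 = 4.73

4.73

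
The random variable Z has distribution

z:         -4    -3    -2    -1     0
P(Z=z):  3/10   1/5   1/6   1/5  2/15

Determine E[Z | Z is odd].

-2

P(Z is odd) = 1/5 + 1/5 = 2/5.
E[Z | Z is odd] = [(-3)·1/5 + (-1)·1/5] / (2/5)
 = -4/5 / (2/5)
 = -2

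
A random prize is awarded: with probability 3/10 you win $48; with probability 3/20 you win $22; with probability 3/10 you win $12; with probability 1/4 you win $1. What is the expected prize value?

21.55

E[payout] = 48·3/10 + 22·3/20 + 12·3/10 + 1·1/4
 = 72/5 + 33/10 + 18/5 + 1/4
 = 431/20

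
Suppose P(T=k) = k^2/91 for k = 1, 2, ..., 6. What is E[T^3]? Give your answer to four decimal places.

134.0769

E[T^3] = Σ t^3·P(T=t)
 = 1·1/91 + 8·4/91 + 27·9/91 + 64·16/91 + 125·25/91 + 216·36/91
 = 1/91 + 32/91 + 243/91 + 1024/91 + 3125/91 + 7776/91
 = 1743/13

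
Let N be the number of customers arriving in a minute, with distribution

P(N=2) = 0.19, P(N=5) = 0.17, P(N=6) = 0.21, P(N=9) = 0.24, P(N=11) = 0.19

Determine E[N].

6.74

E[N] = Σ n·P(N=n)
 = 2·0.19 + 5·0.17 + 6·0.21 + 9·0.24 + 11·0.19
 = 0.38 + 0.85 + 1.26 + 2.16 + 2.09
 = 6.74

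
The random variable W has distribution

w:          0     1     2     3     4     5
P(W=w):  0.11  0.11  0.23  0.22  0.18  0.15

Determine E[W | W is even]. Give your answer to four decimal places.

2.2692

P(W is even) = 0.11 + 0.23 + 0.18 = 0.52.
E[W | W is even] = [0·0.11 + 2·0.23 + 4·0.18] / 0.52
 = 1.18 / 0.52
 = 59/26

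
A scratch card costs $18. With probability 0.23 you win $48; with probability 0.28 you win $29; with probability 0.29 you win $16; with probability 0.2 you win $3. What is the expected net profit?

6.4

E[payout] = 48·0.23 + 29·0.28 + 16·0.29 + 3·0.2
 = 11.04 + 8.12 + 4.64 + 0.6
 = 24.4
Net = 24.4 - 18 = 6.4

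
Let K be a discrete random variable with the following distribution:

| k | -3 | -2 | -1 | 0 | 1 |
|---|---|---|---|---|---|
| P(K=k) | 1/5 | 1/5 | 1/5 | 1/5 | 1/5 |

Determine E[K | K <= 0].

-1.5

P(K <= 0) = 1/5 + 1/5 + 1/5 + 1/5 = 4/5.
E[K | K <= 0] = [(-3)·1/5 + (-2)·1/5 + (-1)·1/5 + 0·1/5] / (4/5)
 = -6/5 / (4/5)
 = -3/2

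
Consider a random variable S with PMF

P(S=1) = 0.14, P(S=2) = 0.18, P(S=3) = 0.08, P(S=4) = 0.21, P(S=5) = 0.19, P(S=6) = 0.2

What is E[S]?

E[S] = Σ s·P(S=s)
 = 1·0.14 + 2·0.18 + 3·0.08 + 4·0.21 + 5·0.19 + 6·0.2
 = 0.14 + 0.36 + 0.24 + 0.84 + 0.95 + 1.2
 = 3.73

3.73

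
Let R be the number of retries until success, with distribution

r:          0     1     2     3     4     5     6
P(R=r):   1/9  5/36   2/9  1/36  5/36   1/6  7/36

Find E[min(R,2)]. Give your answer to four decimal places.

E[min(R,2)] = Σ min(r,2)·P(R=r)
 = 0·1/9 + 1·5/36 + 2·2/9 + 2·1/36 + 2·5/36 + 2·1/6 + 2·7/36
 = 0 + 5/36 + 4/9 + 1/18 + 5/18 + 1/3 + 7/18
 = 59/36

1.6389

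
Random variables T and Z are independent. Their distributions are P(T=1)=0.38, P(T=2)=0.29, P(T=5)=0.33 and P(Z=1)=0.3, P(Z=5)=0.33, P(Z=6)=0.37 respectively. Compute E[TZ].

E[TZ] = Σ_t Σ_z tz · P(T=t)P(Z=z)
 = 1·0.114 + 5·0.1254 + 6·0.1406 + 2·0.087 + 10·0.0957 + 12·0.1073 + 5·0.099 + 25·0.1089 + 30·0.1221
 = 0.114 + 0.627 + 0.8436 + 0.174 + 0.957 + 1.2876 + 0.495 + 2.7225 + 3.663
 = 10.8837

10.8837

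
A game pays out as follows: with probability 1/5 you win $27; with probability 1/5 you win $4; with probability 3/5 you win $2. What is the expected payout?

7.4

E[payout] = 27·1/5 + 4·1/5 + 2·3/5
 = 27/5 + 4/5 + 6/5
 = 37/5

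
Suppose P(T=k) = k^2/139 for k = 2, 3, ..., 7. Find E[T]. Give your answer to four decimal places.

5.6331

E[T] = Σ t·P(T=t)
 = 2·4/139 + 3·9/139 + 4·16/139 + 5·25/139 + 6·36/139 + 7·49/139
 = 8/139 + 27/139 + 64/139 + 125/139 + 216/139 + 343/139
 = 783/139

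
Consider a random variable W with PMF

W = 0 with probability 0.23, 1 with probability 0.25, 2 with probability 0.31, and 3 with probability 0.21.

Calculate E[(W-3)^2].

E[(W-3)^2] = Σ (w-3)^2·P(W=w)
 = 9·0.23 + 4·0.25 + 1·0.31 + 0·0.21
 = 2.07 + 1 + 0.31 + 0
 = 3.38

3.38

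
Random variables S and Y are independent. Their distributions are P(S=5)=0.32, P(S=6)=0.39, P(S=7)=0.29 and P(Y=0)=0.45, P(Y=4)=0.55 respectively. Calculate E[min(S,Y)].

2.2

E[min(S,Y)] = Σ_s Σ_y min(s,y) · P(S=s)P(Y=y)
 = 0·0.144 + 4·0.176 + 0·0.1755 + 4·0.2145 + 0·0.1305 + 4·0.1595
 = 0 + 0.704 + 0 + 0.858 + 0 + 0.638
 = 2.2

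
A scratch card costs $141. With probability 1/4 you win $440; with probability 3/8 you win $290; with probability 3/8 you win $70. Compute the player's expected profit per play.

E[payout] = 440·1/4 + 290·3/8 + 70·3/8
 = 110 + 435/4 + 105/4
 = 245
Net = 245 - 141 = 104

104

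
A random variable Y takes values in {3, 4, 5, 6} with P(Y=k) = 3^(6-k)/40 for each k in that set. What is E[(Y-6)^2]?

E[(Y-6)^2] = Σ (y-6)^2·P(Y=y)
 = 9·27/40 + 4·9/40 + 1·3/40 + 0·1/40
 = 243/40 + 9/10 + 3/40 + 0
 = 141/20

7.05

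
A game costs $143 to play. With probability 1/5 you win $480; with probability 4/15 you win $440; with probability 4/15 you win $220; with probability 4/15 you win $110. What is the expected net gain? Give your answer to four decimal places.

158.3333

E[payout] = 480·1/5 + 440·4/15 + 220·4/15 + 110·4/15
 = 96 + 352/3 + 176/3 + 88/3
 = 904/3
Net = 904/3 - 143 = 475/3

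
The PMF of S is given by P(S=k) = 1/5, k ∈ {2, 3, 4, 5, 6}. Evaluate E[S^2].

18

E[S^2] = Σ s^2·P(S=s)
 = 4·1/5 + 9·1/5 + 16·1/5 + 25·1/5 + 36·1/5
 = 4/5 + 9/5 + 16/5 + 5 + 36/5
 = 18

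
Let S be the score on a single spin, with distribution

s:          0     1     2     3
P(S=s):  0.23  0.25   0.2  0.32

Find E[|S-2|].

1.03

E[|S-2|] = Σ |s-2|·P(S=s)
 = 2·0.23 + 1·0.25 + 0·0.2 + 1·0.32
 = 0.46 + 0.25 + 0 + 0.32
 = 1.03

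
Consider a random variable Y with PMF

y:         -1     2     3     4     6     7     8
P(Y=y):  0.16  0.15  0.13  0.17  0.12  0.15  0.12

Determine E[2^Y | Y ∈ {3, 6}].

P(Y ∈ {3, 6}) = 0.13 + 0.12 = 0.25.
E[2^Y | Y ∈ {3, 6}] = [8·0.13 + 64·0.12] / 0.25
 = 8.72 / 0.25
 = 872/25

34.88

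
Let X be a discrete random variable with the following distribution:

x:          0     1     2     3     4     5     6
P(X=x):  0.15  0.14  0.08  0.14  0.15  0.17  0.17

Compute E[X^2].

14.49

E[X^2] = Σ x^2·P(X=x)
 = 0·0.15 + 1·0.14 + 4·0.08 + 9·0.14 + 16·0.15 + 25·0.17 + 36·0.17
 = 0 + 0.14 + 0.32 + 1.26 + 2.4 + 4.25 + 6.12
 = 14.49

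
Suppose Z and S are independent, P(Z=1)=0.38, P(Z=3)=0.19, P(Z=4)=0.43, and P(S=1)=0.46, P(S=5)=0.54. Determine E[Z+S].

5.83

E[Z+S] = Σ_z Σ_s (z+s) · P(Z=z)P(S=s)
 = 2·0.1748 + 6·0.2052 + 4·0.0874 + 8·0.1026 + 5·0.1978 + 9·0.2322
 = 0.3496 + 1.2312 + 0.3496 + 0.8208 + 0.989 + 2.0898
 = 5.83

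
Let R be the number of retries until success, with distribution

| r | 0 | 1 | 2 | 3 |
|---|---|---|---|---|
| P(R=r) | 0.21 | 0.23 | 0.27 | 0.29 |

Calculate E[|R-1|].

E[|R-1|] = Σ |r-1|·P(R=r)
 = 1·0.21 + 0·0.23 + 1·0.27 + 2·0.29
 = 0.21 + 0 + 0.27 + 0.58
 = 1.06

1.06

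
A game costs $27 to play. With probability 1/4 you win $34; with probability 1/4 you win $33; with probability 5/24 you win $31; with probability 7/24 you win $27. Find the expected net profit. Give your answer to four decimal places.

4.0833

E[payout] = 34·1/4 + 33·1/4 + 31·5/24 + 27·7/24
 = 17/2 + 33/4 + 155/24 + 63/8
 = 373/12
Net = 373/12 - 27 = 49/12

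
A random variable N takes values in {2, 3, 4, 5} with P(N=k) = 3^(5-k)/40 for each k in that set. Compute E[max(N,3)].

E[max(N,3)] = Σ max(n,3)·P(N=n)
 = 3·27/40 + 3·9/40 + 4·3/40 + 5·1/40
 = 81/40 + 27/40 + 3/10 + 1/8
 = 25/8

3.125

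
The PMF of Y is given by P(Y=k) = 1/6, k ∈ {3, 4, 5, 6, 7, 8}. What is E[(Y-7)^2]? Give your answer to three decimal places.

E[(Y-7)^2] = Σ (y-7)^2·P(Y=y)
 = 16·1/6 + 9·1/6 + 4·1/6 + 1·1/6 + 0·1/6 + 1·1/6
 = 8/3 + 3/2 + 2/3 + 1/6 + 0 + 1/6
 = 31/6

5.167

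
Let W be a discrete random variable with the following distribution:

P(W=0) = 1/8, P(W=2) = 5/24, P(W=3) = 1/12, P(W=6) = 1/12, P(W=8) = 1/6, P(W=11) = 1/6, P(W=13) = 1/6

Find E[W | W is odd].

P(W is odd) = 1/12 + 1/6 + 1/6 = 5/12.
E[W | W is odd] = [3·1/12 + 11·1/6 + 13·1/6] / (5/12)
 = 17/4 / (5/12)
 = 51/5

10.2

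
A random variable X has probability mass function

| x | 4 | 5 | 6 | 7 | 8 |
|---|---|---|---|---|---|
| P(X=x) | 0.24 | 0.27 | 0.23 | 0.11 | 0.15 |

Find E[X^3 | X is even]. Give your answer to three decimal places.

228.774

P(X is even) = 0.24 + 0.23 + 0.15 = 0.62.
E[X^3 | X is even] = [64·0.24 + 216·0.23 + 512·0.15] / 0.62
 = 141.84 / 0.62
 = 7092/31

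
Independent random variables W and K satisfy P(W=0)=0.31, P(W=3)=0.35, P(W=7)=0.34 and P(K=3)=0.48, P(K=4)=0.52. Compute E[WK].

12.0736

E[WK] = Σ_w Σ_k wk · P(W=w)P(K=k)
 = 0·0.1488 + 0·0.1612 + 9·0.168 + 12·0.182 + 21·0.1632 + 28·0.1768
 = 0 + 0 + 1.512 + 2.184 + 3.4272 + 4.9504
 = 12.0736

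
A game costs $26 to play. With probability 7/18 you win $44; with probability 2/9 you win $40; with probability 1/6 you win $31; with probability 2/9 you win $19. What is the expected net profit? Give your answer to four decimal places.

9.3889

E[payout] = 44·7/18 + 40·2/9 + 31·1/6 + 19·2/9
 = 154/9 + 80/9 + 31/6 + 38/9
 = 637/18
Net = 637/18 - 26 = 169/18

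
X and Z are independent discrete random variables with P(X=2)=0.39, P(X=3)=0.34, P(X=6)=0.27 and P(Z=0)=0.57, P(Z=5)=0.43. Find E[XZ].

7.353

E[XZ] = Σ_x Σ_z xz · P(X=x)P(Z=z)
 = 0·0.2223 + 10·0.1677 + 0·0.1938 + 15·0.1462 + 0·0.1539 + 30·0.1161
 = 0 + 1.677 + 0 + 2.193 + 0 + 3.483
 = 7.353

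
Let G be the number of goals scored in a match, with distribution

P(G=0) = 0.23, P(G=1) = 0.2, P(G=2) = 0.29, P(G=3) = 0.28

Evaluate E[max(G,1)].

1.85

E[max(G,1)] = Σ max(g,1)·P(G=g)
 = 1·0.23 + 1·0.2 + 2·0.29 + 3·0.28
 = 0.23 + 0.2 + 0.58 + 0.84
 = 1.85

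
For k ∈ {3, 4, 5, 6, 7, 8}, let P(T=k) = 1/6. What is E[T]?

E[T] = Σ t·P(T=t)
 = 3·1/6 + 4·1/6 + 5·1/6 + 6·1/6 + 7·1/6 + 8·1/6
 = 1/2 + 2/3 + 5/6 + 1 + 7/6 + 4/3
 = 11/2

5.5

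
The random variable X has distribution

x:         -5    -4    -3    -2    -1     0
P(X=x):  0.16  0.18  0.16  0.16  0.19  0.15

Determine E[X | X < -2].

P(X < -2) = 0.16 + 0.18 + 0.16 = 0.5.
E[X | X < -2] = [(-5)·0.16 + (-4)·0.18 + (-3)·0.16] / 0.5
 = -2 / 0.5
 = -4

-4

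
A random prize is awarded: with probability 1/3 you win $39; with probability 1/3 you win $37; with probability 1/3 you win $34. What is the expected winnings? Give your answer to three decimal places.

E[payout] = 39·1/3 + 37·1/3 + 34·1/3
 = 13 + 37/3 + 34/3
 = 110/3

36.667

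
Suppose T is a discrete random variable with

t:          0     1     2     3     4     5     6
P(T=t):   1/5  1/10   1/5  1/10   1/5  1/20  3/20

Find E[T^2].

E[T^2] = Σ t^2·P(T=t)
 = 0·1/5 + 1·1/10 + 4·1/5 + 9·1/10 + 16·1/5 + 25·1/20 + 36·3/20
 = 0 + 1/10 + 4/5 + 9/10 + 16/5 + 5/4 + 27/5
 = 233/20

11.65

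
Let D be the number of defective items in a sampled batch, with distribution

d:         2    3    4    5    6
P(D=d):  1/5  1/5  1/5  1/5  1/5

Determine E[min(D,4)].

E[min(D,4)] = Σ min(d,4)·P(D=d)
 = 2·1/5 + 3·1/5 + 4·1/5 + 4·1/5 + 4·1/5
 = 2/5 + 3/5 + 4/5 + 4/5 + 4/5
 = 17/5

3.4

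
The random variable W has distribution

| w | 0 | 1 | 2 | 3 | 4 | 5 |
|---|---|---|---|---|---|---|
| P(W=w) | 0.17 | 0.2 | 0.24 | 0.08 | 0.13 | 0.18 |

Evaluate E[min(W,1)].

E[min(W,1)] = Σ min(w,1)·P(W=w)
 = 0·0.17 + 1·0.2 + 1·0.24 + 1·0.08 + 1·0.13 + 1·0.18
 = 0 + 0.2 + 0.24 + 0.08 + 0.13 + 0.18
 = 0.83

0.83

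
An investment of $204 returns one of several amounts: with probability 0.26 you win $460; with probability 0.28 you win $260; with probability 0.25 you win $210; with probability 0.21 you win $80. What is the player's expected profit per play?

E[payout] = 460·0.26 + 260·0.28 + 210·0.25 + 80·0.21
 = 119.6 + 72.8 + 52.5 + 16.8
 = 261.7
Net = 261.7 - 204 = 57.7

57.7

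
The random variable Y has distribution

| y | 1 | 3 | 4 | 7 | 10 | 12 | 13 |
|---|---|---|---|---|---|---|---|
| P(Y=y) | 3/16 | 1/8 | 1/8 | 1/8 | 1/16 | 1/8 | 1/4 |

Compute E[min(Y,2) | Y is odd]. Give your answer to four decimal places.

P(Y is odd) = 3/16 + 1/8 + 1/8 + 1/4 = 11/16.
E[min(Y,2) | Y is odd] = [1·3/16 + 2·1/8 + 2·1/8 + 2·1/4] / (11/16)
 = 19/16 / (11/16)
 = 19/11

1.7273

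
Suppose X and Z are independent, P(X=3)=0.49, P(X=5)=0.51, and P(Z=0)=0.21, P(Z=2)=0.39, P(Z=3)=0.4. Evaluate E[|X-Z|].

2.04

E[|X-Z|] = Σ_x Σ_z |x-z| · P(X=x)P(Z=z)
 = 3·0.1029 + 1·0.1911 + 0·0.196 + 5·0.1071 + 3·0.1989 + 2·0.204
 = 0.3087 + 0.1911 + 0 + 0.5355 + 0.5967 + 0.408
 = 2.04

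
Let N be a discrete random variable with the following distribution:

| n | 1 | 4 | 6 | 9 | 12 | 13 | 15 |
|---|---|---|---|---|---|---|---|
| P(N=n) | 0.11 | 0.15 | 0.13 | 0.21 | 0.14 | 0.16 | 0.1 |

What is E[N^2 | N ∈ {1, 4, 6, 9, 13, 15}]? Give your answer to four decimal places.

85.7442

P(N ∈ {1, 4, 6, 9, 13, 15}) = 0.11 + 0.15 + 0.13 + 0.21 + 0.16 + 0.1 = 0.86.
E[N^2 | N ∈ {1, 4, 6, 9, 13, 15}] = [1·0.11 + 16·0.15 + 36·0.13 + 81·0.21 + 169·0.16 + 225·0.1] / 0.86
 = 73.74 / 0.86
 = 3687/43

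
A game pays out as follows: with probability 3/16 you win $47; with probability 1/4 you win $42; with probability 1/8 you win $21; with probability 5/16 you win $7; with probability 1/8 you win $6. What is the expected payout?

E[payout] = 47·3/16 + 42·1/4 + 21·1/8 + 7·5/16 + 6·1/8
 = 141/16 + 21/2 + 21/8 + 35/16 + 3/4
 = 199/8

24.875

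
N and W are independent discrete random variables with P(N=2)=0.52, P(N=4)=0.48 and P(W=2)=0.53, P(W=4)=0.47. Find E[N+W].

5.9

E[N+W] = Σ_n Σ_w (n+w) · P(N=n)P(W=w)
 = 4·0.2756 + 6·0.2444 + 6·0.2544 + 8·0.2256
 = 1.1024 + 1.4664 + 1.5264 + 1.8048
 = 5.9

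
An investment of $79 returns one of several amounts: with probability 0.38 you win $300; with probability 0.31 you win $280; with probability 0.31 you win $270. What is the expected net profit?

205.5

E[payout] = 300·0.38 + 280·0.31 + 270·0.31
 = 114 + 86.8 + 83.7
 = 284.5
Net = 284.5 - 79 = 205.5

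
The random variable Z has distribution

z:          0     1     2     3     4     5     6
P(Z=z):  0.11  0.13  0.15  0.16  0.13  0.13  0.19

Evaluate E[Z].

E[Z] = Σ z·P(Z=z)
 = 0·0.11 + 1·0.13 + 2·0.15 + 3·0.16 + 4·0.13 + 5·0.13 + 6·0.19
 = 0 + 0.13 + 0.3 + 0.48 + 0.52 + 0.65 + 1.14
 = 3.22

3.22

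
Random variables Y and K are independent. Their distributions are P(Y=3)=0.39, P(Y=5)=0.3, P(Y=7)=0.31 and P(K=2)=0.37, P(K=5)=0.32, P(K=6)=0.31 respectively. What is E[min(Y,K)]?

3.4947

E[min(Y,K)] = Σ_y Σ_k min(y,k) · P(Y=y)P(K=k)
 = 2·0.1443 + 3·0.1248 + 3·0.1209 + 2·0.111 + 5·0.096 + 5·0.093 + 2·0.1147 + 5·0.0992 + 6·0.0961
 = 0.2886 + 0.3744 + 0.3627 + 0.222 + 0.48 + 0.465 + 0.2294 + 0.496 + 0.5766
 = 3.4947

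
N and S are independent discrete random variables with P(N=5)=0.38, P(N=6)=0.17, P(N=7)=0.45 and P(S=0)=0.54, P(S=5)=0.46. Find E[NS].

13.961

E[NS] = Σ_n Σ_s ns · P(N=n)P(S=s)
 = 0·0.2052 + 25·0.1748 + 0·0.0918 + 30·0.0782 + 0·0.243 + 35·0.207
 = 0 + 4.37 + 0 + 2.346 + 0 + 7.245
 = 13.961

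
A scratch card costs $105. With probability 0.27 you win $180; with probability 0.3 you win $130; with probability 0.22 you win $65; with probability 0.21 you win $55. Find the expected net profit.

8.45

E[payout] = 180·0.27 + 130·0.3 + 65·0.22 + 55·0.21
 = 48.6 + 39 + 14.3 + 11.55
 = 113.45
Net = 113.45 - 105 = 8.45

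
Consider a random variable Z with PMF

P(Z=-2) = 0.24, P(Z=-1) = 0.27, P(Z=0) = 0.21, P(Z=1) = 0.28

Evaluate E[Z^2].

E[Z^2] = Σ z^2·P(Z=z)
 = 4·0.24 + 1·0.27 + 0·0.21 + 1·0.28
 = 0.96 + 0.27 + 0 + 0.28
 = 1.51

1.51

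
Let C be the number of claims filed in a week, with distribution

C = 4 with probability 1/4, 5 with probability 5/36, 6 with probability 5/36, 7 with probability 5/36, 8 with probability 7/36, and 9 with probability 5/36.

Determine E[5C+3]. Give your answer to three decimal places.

E[5C+3] = Σ (5c+3)·P(C=c)
 = 23·1/4 + 28·5/36 + 33·5/36 + 38·5/36 + 43·7/36 + 48·5/36
 = 23/4 + 35/9 + 55/12 + 95/18 + 301/36 + 20/3
 = 1243/36

34.528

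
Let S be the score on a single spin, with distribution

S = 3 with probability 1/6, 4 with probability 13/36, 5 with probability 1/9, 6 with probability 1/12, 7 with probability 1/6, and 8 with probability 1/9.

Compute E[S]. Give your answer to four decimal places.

E[S] = Σ s·P(S=s)
 = 3·1/6 + 4·13/36 + 5·1/9 + 6·1/12 + 7·1/6 + 8·1/9
 = 1/2 + 13/9 + 5/9 + 1/2 + 7/6 + 8/9
 = 91/18

5.0556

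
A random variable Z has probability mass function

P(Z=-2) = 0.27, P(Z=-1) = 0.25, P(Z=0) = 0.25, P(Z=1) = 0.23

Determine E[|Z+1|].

E[|Z+1|] = Σ |z+1|·P(Z=z)
 = 1·0.27 + 0·0.25 + 1·0.25 + 2·0.23
 = 0.27 + 0 + 0.25 + 0.46
 = 0.98

0.98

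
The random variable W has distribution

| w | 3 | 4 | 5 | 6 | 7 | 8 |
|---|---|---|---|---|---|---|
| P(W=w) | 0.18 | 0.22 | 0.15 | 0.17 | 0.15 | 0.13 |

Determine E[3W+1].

E[3W+1] = Σ (3w+1)·P(W=w)
 = 10·0.18 + 13·0.22 + 16·0.15 + 19·0.17 + 22·0.15 + 25·0.13
 = 1.8 + 2.86 + 2.4 + 3.23 + 3.3 + 3.25
 = 16.84

16.84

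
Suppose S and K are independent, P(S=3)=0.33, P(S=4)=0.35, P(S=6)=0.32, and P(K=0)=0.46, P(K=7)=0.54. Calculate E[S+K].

8.09

E[S+K] = Σ_s Σ_k (s+k) · P(S=s)P(K=k)
 = 3·0.1518 + 10·0.1782 + 4·0.161 + 11·0.189 + 6·0.1472 + 13·0.1728
 = 0.4554 + 1.782 + 0.644 + 2.079 + 0.8832 + 2.2464
 = 8.09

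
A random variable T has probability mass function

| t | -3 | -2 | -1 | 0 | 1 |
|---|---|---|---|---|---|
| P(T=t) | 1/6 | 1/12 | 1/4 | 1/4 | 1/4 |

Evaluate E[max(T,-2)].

-0.5

E[max(T,-2)] = Σ max(t,-2)·P(T=t)
 = (-2)·1/6 + (-2)·1/12 + (-1)·1/4 + 0·1/4 + 1·1/4
 = (-1/3) + (-1/6) + (-1/4) + 0 + 1/4
 = -1/2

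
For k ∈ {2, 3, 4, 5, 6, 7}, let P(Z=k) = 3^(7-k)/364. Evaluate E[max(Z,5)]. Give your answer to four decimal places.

5.0137

E[max(Z,5)] = Σ max(z,5)·P(Z=z)
 = 5·243/364 + 5·81/364 + 5·27/364 + 5·9/364 + 6·3/364 + 7·1/364
 = 1215/364 + 405/364 + 135/364 + 45/364 + 9/182 + 1/52
 = 1825/364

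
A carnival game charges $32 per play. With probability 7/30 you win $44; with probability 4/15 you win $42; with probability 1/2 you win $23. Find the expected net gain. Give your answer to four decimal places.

E[payout] = 44·7/30 + 42·4/15 + 23·1/2
 = 154/15 + 56/5 + 23/2
 = 989/30
Net = 989/30 - 32 = 29/30

0.9667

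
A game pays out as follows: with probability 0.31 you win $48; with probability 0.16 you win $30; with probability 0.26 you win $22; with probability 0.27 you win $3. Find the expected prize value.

E[payout] = 48·0.31 + 30·0.16 + 22·0.26 + 3·0.27
 = 14.88 + 4.8 + 5.72 + 0.81
 = 26.21

26.21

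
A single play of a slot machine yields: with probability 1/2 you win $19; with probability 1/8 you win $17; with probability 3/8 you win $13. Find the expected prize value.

E[payout] = 19·1/2 + 17·1/8 + 13·3/8
 = 19/2 + 17/8 + 39/8
 = 33/2

16.5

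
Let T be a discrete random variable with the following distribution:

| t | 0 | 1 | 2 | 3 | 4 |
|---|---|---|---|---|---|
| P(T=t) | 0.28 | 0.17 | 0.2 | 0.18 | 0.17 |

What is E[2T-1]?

2.58

E[2T-1] = Σ (2t-1)·P(T=t)
 = (-1)·0.28 + 1·0.17 + 3·0.2 + 5·0.18 + 7·0.17
 = (-0.28) + 0.17 + 0.6 + 0.9 + 1.19
 = 2.58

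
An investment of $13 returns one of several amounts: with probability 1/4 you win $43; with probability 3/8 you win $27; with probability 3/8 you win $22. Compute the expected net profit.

E[payout] = 43·1/4 + 27·3/8 + 22·3/8
 = 43/4 + 81/8 + 33/4
 = 233/8
Net = 233/8 - 13 = 129/8

16.125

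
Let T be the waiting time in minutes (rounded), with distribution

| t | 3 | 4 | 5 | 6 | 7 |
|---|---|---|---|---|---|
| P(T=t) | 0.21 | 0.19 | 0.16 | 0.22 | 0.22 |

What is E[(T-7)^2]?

5.93

E[(T-7)^2] = Σ (t-7)^2·P(T=t)
 = 16·0.21 + 9·0.19 + 4·0.16 + 1·0.22 + 0·0.22
 = 3.36 + 1.71 + 0.64 + 0.22 + 0
 = 5.93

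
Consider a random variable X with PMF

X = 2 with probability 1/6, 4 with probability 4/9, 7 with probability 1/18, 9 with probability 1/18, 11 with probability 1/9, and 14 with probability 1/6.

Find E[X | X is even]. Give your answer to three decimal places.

P(X is even) = 1/6 + 4/9 + 1/6 = 7/9.
E[X | X is even] = [2·1/6 + 4·4/9 + 14·1/6] / (7/9)
 = 40/9 / (7/9)
 = 40/7

5.714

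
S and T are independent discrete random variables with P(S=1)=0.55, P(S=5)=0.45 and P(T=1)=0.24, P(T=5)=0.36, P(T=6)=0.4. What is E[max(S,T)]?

4.872

E[max(S,T)] = Σ_s Σ_t max(s,t) · P(S=s)P(T=t)
 = 1·0.132 + 5·0.198 + 6·0.22 + 5·0.108 + 5·0.162 + 6·0.18
 = 0.132 + 0.99 + 1.32 + 0.54 + 0.81 + 1.08
 = 4.872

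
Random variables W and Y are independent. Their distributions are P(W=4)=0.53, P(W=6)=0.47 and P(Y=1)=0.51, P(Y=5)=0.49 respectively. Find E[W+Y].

7.9

E[W+Y] = Σ_w Σ_y (w+y) · P(W=w)P(Y=y)
 = 5·0.2703 + 9·0.2597 + 7·0.2397 + 11·0.2303
 = 1.3515 + 2.3373 + 1.6779 + 2.5333
 = 7.9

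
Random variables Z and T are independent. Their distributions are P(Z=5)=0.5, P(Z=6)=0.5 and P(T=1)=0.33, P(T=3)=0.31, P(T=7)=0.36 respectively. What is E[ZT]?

E[ZT] = Σ_z Σ_t zt · P(Z=z)P(T=t)
 = 5·0.165 + 15·0.155 + 35·0.18 + 6·0.165 + 18·0.155 + 42·0.18
 = 0.825 + 2.325 + 6.3 + 0.99 + 2.79 + 7.56
 = 20.79

20.79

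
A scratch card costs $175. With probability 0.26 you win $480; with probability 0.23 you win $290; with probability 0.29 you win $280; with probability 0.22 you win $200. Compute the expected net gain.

141.7

E[payout] = 480·0.26 + 290·0.23 + 280·0.29 + 200·0.22
 = 124.8 + 66.7 + 81.2 + 44
 = 316.7
Net = 316.7 - 175 = 141.7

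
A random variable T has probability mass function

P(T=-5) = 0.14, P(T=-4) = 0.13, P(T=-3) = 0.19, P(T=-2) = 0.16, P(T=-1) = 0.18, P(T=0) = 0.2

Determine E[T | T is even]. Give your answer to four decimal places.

-1.7143

P(T is even) = 0.13 + 0.16 + 0.2 = 0.49.
E[T | T is even] = [(-4)·0.13 + (-2)·0.16 + 0·0.2] / 0.49
 = -0.84 / 0.49
 = -12/7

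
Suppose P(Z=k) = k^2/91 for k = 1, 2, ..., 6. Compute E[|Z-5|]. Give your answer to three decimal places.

E[|Z-5|] = Σ |z-5|·P(Z=z)
 = 4·1/91 + 3·4/91 + 2·9/91 + 1·16/91 + 0·25/91 + 1·36/91
 = 4/91 + 12/91 + 18/91 + 16/91 + 0 + 36/91
 = 86/91

0.945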